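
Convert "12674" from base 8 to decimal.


Input: "12674" in base 8
Positional expansion:
  Digit '1' (value 1) x 8^4 = 4096
  Digit '2' (value 2) x 8^3 = 1024
  Digit '6' (value 6) x 8^2 = 384
  Digit '7' (value 7) x 8^1 = 56
  Digit '4' (value 4) x 8^0 = 4
Sum = 5564

5564


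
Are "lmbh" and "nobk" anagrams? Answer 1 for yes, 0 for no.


Strings: "lmbh", "nobk"
Sorted first:  bhlm
Sorted second: bkno
Differ at position 1: 'h' vs 'k' => not anagrams

0


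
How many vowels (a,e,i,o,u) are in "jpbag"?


Input: jpbag
Checking each character:
  'j' at position 0: consonant
  'p' at position 1: consonant
  'b' at position 2: consonant
  'a' at position 3: vowel (running total: 1)
  'g' at position 4: consonant
Total vowels: 1

1


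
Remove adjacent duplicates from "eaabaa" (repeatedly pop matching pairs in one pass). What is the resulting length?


Input: eaabaa
Stack-based adjacent duplicate removal:
  Read 'e': push. Stack: e
  Read 'a': push. Stack: ea
  Read 'a': matches stack top 'a' => pop. Stack: e
  Read 'b': push. Stack: eb
  Read 'a': push. Stack: eba
  Read 'a': matches stack top 'a' => pop. Stack: eb
Final stack: "eb" (length 2)

2


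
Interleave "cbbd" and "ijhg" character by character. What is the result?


Interleaving "cbbd" and "ijhg":
  Position 0: 'c' from first, 'i' from second => "ci"
  Position 1: 'b' from first, 'j' from second => "bj"
  Position 2: 'b' from first, 'h' from second => "bh"
  Position 3: 'd' from first, 'g' from second => "dg"
Result: cibjbhdg

cibjbhdg


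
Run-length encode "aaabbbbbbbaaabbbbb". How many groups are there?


Input: aaabbbbbbbaaabbbbb
Scanning for consecutive runs:
  Group 1: 'a' x 3 (positions 0-2)
  Group 2: 'b' x 7 (positions 3-9)
  Group 3: 'a' x 3 (positions 10-12)
  Group 4: 'b' x 5 (positions 13-17)
Total groups: 4

4


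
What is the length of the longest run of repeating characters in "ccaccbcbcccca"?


Input: "ccaccbcbcccca"
Scanning for longest run:
  Position 1 ('c'): continues run of 'c', length=2
  Position 2 ('a'): new char, reset run to 1
  Position 3 ('c'): new char, reset run to 1
  Position 4 ('c'): continues run of 'c', length=2
  Position 5 ('b'): new char, reset run to 1
  Position 6 ('c'): new char, reset run to 1
  Position 7 ('b'): new char, reset run to 1
  Position 8 ('c'): new char, reset run to 1
  Position 9 ('c'): continues run of 'c', length=2
  Position 10 ('c'): continues run of 'c', length=3
  Position 11 ('c'): continues run of 'c', length=4
  Position 12 ('a'): new char, reset run to 1
Longest run: 'c' with length 4

4


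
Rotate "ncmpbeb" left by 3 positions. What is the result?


Input: "ncmpbeb", rotate left by 3
First 3 characters: "ncm"
Remaining characters: "pbeb"
Concatenate remaining + first: "pbeb" + "ncm" = "pbebncm"

pbebncm


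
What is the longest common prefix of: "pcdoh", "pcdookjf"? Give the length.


Words: pcdoh, pcdookjf
  Position 0: all 'p' => match
  Position 1: all 'c' => match
  Position 2: all 'd' => match
  Position 3: all 'o' => match
  Position 4: ('h', 'o') => mismatch, stop
LCP = "pcdo" (length 4)

4


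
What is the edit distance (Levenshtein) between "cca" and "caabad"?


Computing edit distance: "cca" -> "caabad"
DP table:
           c    a    a    b    a    d
      0    1    2    3    4    5    6
  c   1    0    1    2    3    4    5
  c   2    1    1    2    3    4    5
  a   3    2    1    1    2    3    4
Edit distance = dp[3][6] = 4

4


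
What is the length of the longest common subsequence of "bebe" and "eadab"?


LCS of "bebe" and "eadab"
DP table:
           e    a    d    a    b
      0    0    0    0    0    0
  b   0    0    0    0    0    1
  e   0    1    1    1    1    1
  b   0    1    1    1    1    2
  e   0    1    1    1    1    2
LCS length = dp[4][5] = 2

2


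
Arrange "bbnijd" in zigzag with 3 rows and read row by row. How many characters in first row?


Zigzag "bbnijd" into 3 rows:
Placing characters:
  'b' => row 0
  'b' => row 1
  'n' => row 2
  'i' => row 1
  'j' => row 0
  'd' => row 1
Rows:
  Row 0: "bj"
  Row 1: "bid"
  Row 2: "n"
First row length: 2

2


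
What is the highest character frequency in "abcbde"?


Input: abcbde
Character counts:
  'a': 1
  'b': 2
  'c': 1
  'd': 1
  'e': 1
Maximum frequency: 2

2


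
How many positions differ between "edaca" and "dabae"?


Comparing "edaca" and "dabae" position by position:
  Position 0: 'e' vs 'd' => DIFFER
  Position 1: 'd' vs 'a' => DIFFER
  Position 2: 'a' vs 'b' => DIFFER
  Position 3: 'c' vs 'a' => DIFFER
  Position 4: 'a' vs 'e' => DIFFER
Positions that differ: 5

5


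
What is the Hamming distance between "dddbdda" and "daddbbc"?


Comparing "dddbdda" and "daddbbc" position by position:
  Position 0: 'd' vs 'd' => same
  Position 1: 'd' vs 'a' => differ
  Position 2: 'd' vs 'd' => same
  Position 3: 'b' vs 'd' => differ
  Position 4: 'd' vs 'b' => differ
  Position 5: 'd' vs 'b' => differ
  Position 6: 'a' vs 'c' => differ
Total differences (Hamming distance): 5

5


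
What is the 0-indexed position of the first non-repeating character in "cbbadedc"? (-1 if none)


Input: cbbadedc
Character frequencies:
  'a': 1
  'b': 2
  'c': 2
  'd': 2
  'e': 1
Scanning left to right for freq == 1:
  Position 0 ('c'): freq=2, skip
  Position 1 ('b'): freq=2, skip
  Position 2 ('b'): freq=2, skip
  Position 3 ('a'): unique! => answer = 3

3


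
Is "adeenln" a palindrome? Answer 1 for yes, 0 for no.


Input: adeenln
Reversed: nlneeda
  Compare pos 0 ('a') with pos 6 ('n'): MISMATCH
  Compare pos 1 ('d') with pos 5 ('l'): MISMATCH
  Compare pos 2 ('e') with pos 4 ('n'): MISMATCH
Result: not a palindrome

0


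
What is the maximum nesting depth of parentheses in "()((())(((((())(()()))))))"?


Input: "()((())(((((())(()()))))))"
Tracking depth:
  Position 0 '(': depth becomes 1
  Position 1 ')': depth becomes 0
  Position 2 '(': depth becomes 1
  Position 3 '(': depth becomes 2
  Position 4 '(': depth becomes 3
  Position 5 ')': depth becomes 2
  Position 6 ')': depth becomes 1
  Position 7 '(': depth becomes 2
  Position 8 '(': depth becomes 3
  Position 9 '(': depth becomes 4
  Position 10 '(': depth becomes 5
  Position 11 '(': depth becomes 6
  Position 12 '(': depth becomes 7
  Position 13 ')': depth becomes 6
  Position 14 ')': depth becomes 5
  Position 15 '(': depth becomes 6
  Position 16 '(': depth becomes 7
  Position 17 ')': depth becomes 6
  Position 18 '(': depth becomes 7
  Position 19 ')': depth becomes 6
  Position 20 ')': depth becomes 5
  Position 21 ')': depth becomes 4
  Position 22 ')': depth becomes 3
  Position 23 ')': depth becomes 2
  Position 24 ')': depth becomes 1
  Position 25 ')': depth becomes 0
Maximum depth reached: 7

7


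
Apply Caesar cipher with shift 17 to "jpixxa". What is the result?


Caesar cipher: shift "jpixxa" by 17
  'j' (pos 9) + 17 = pos 0 = 'a'
  'p' (pos 15) + 17 = pos 6 = 'g'
  'i' (pos 8) + 17 = pos 25 = 'z'
  'x' (pos 23) + 17 = pos 14 = 'o'
  'x' (pos 23) + 17 = pos 14 = 'o'
  'a' (pos 0) + 17 = pos 17 = 'r'
Result: agzoor

agzoor


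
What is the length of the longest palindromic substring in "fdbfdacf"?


Input: "fdbfdacf"
Checking substrings for palindromes:
  No multi-char palindromic substrings found
Longest palindromic substring: "f" with length 1

1


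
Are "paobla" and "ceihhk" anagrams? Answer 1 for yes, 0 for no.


Strings: "paobla", "ceihhk"
Sorted first:  aablop
Sorted second: cehhik
Differ at position 0: 'a' vs 'c' => not anagrams

0


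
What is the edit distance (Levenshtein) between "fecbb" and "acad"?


Computing edit distance: "fecbb" -> "acad"
DP table:
           a    c    a    d
      0    1    2    3    4
  f   1    1    2    3    4
  e   2    2    2    3    4
  c   3    3    2    3    4
  b   4    4    3    3    4
  b   5    5    4    4    4
Edit distance = dp[5][4] = 4

4


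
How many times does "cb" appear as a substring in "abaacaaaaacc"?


Searching for "cb" in "abaacaaaaacc"
Scanning each position:
  Position 0: "ab" => no
  Position 1: "ba" => no
  Position 2: "aa" => no
  Position 3: "ac" => no
  Position 4: "ca" => no
  Position 5: "aa" => no
  Position 6: "aa" => no
  Position 7: "aa" => no
  Position 8: "aa" => no
  Position 9: "ac" => no
  Position 10: "cc" => no
Total occurrences: 0

0


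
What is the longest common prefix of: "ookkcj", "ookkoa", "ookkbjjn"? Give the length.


Words: ookkcj, ookkoa, ookkbjjn
  Position 0: all 'o' => match
  Position 1: all 'o' => match
  Position 2: all 'k' => match
  Position 3: all 'k' => match
  Position 4: ('c', 'o', 'b') => mismatch, stop
LCP = "ookk" (length 4)

4


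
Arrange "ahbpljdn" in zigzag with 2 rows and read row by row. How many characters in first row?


Zigzag "ahbpljdn" into 2 rows:
Placing characters:
  'a' => row 0
  'h' => row 1
  'b' => row 0
  'p' => row 1
  'l' => row 0
  'j' => row 1
  'd' => row 0
  'n' => row 1
Rows:
  Row 0: "abld"
  Row 1: "hpjn"
First row length: 4

4


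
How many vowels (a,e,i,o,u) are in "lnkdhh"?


Input: lnkdhh
Checking each character:
  'l' at position 0: consonant
  'n' at position 1: consonant
  'k' at position 2: consonant
  'd' at position 3: consonant
  'h' at position 4: consonant
  'h' at position 5: consonant
Total vowels: 0

0


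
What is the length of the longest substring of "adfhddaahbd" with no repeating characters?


Input: "adfhddaahbd"
Sliding window (track last position of each char):
  Position 0 ('a'): window [0,0] length 1 -- new best
  Position 1 ('d'): window [0,1] length 2 -- new best
  Position 2 ('f'): window [0,2] length 3 -- new best
  Position 3 ('h'): window [0,3] length 4 -- new best
  Position 4 ('d'): repeat (last at 1), move window start to 2
  Position 4 ('d'): window [2,4] length 3
  Position 5 ('d'): repeat (last at 4), move window start to 5
  Position 5 ('d'): window [5,5] length 1
  Position 6 ('a'): window [5,6] length 2
  Position 7 ('a'): repeat (last at 6), move window start to 7
  Position 7 ('a'): window [7,7] length 1
  Position 8 ('h'): window [7,8] length 2
  Position 9 ('b'): window [7,9] length 3
  Position 10 ('d'): window [7,10] length 4
Longest substring with no repeats: "adfh" with length 4

4


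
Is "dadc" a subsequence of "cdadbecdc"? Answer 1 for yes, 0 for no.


Check if "dadc" is a subsequence of "cdadbecdc"
Greedy scan:
  Position 0 ('c'): no match needed
  Position 1 ('d'): matches sub[0] = 'd'
  Position 2 ('a'): matches sub[1] = 'a'
  Position 3 ('d'): matches sub[2] = 'd'
  Position 4 ('b'): no match needed
  Position 5 ('e'): no match needed
  Position 6 ('c'): matches sub[3] = 'c'
  Position 7 ('d'): no match needed
  Position 8 ('c'): no match needed
All 4 characters matched => is a subsequence

1


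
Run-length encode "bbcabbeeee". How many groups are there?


Input: bbcabbeeee
Scanning for consecutive runs:
  Group 1: 'b' x 2 (positions 0-1)
  Group 2: 'c' x 1 (positions 2-2)
  Group 3: 'a' x 1 (positions 3-3)
  Group 4: 'b' x 2 (positions 4-5)
  Group 5: 'e' x 4 (positions 6-9)
Total groups: 5

5


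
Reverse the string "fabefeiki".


Input: fabefeiki
Reading characters right to left:
  Position 8: 'i'
  Position 7: 'k'
  Position 6: 'i'
  Position 5: 'e'
  Position 4: 'f'
  Position 3: 'e'
  Position 2: 'b'
  Position 1: 'a'
  Position 0: 'f'
Reversed: ikiefebaf

ikiefebaf


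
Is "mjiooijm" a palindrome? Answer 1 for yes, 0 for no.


Input: mjiooijm
Reversed: mjiooijm
  Compare pos 0 ('m') with pos 7 ('m'): match
  Compare pos 1 ('j') with pos 6 ('j'): match
  Compare pos 2 ('i') with pos 5 ('i'): match
  Compare pos 3 ('o') with pos 4 ('o'): match
Result: palindrome

1


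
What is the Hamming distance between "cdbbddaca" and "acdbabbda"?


Comparing "cdbbddaca" and "acdbabbda" position by position:
  Position 0: 'c' vs 'a' => differ
  Position 1: 'd' vs 'c' => differ
  Position 2: 'b' vs 'd' => differ
  Position 3: 'b' vs 'b' => same
  Position 4: 'd' vs 'a' => differ
  Position 5: 'd' vs 'b' => differ
  Position 6: 'a' vs 'b' => differ
  Position 7: 'c' vs 'd' => differ
  Position 8: 'a' vs 'a' => same
Total differences (Hamming distance): 7

7


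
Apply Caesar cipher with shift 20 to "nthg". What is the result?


Caesar cipher: shift "nthg" by 20
  'n' (pos 13) + 20 = pos 7 = 'h'
  't' (pos 19) + 20 = pos 13 = 'n'
  'h' (pos 7) + 20 = pos 1 = 'b'
  'g' (pos 6) + 20 = pos 0 = 'a'
Result: hnba

hnba


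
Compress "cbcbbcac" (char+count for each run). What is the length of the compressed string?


Input: cbcbbcac
Runs:
  'c' x 1 => "c1"
  'b' x 1 => "b1"
  'c' x 1 => "c1"
  'b' x 2 => "b2"
  'c' x 1 => "c1"
  'a' x 1 => "a1"
  'c' x 1 => "c1"
Compressed: "c1b1c1b2c1a1c1"
Compressed length: 14

14


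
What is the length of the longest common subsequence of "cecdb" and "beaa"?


LCS of "cecdb" and "beaa"
DP table:
           b    e    a    a
      0    0    0    0    0
  c   0    0    0    0    0
  e   0    0    1    1    1
  c   0    0    1    1    1
  d   0    0    1    1    1
  b   0    1    1    1    1
LCS length = dp[5][4] = 1

1


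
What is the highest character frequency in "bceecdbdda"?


Input: bceecdbdda
Character counts:
  'a': 1
  'b': 2
  'c': 2
  'd': 3
  'e': 2
Maximum frequency: 3

3


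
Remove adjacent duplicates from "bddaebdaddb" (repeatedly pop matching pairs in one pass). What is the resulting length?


Input: bddaebdaddb
Stack-based adjacent duplicate removal:
  Read 'b': push. Stack: b
  Read 'd': push. Stack: bd
  Read 'd': matches stack top 'd' => pop. Stack: b
  Read 'a': push. Stack: ba
  Read 'e': push. Stack: bae
  Read 'b': push. Stack: baeb
  Read 'd': push. Stack: baebd
  Read 'a': push. Stack: baebda
  Read 'd': push. Stack: baebdad
  Read 'd': matches stack top 'd' => pop. Stack: baebda
  Read 'b': push. Stack: baebdab
Final stack: "baebdab" (length 7)

7


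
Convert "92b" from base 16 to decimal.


Input: "92b" in base 16
Positional expansion:
  Digit '9' (value 9) x 16^2 = 2304
  Digit '2' (value 2) x 16^1 = 32
  Digit 'b' (value 11) x 16^0 = 11
Sum = 2347

2347


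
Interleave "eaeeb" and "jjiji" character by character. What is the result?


Interleaving "eaeeb" and "jjiji":
  Position 0: 'e' from first, 'j' from second => "ej"
  Position 1: 'a' from first, 'j' from second => "aj"
  Position 2: 'e' from first, 'i' from second => "ei"
  Position 3: 'e' from first, 'j' from second => "ej"
  Position 4: 'b' from first, 'i' from second => "bi"
Result: ejajeiejbi

ejajeiejbi


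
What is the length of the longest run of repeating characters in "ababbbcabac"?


Input: "ababbbcabac"
Scanning for longest run:
  Position 1 ('b'): new char, reset run to 1
  Position 2 ('a'): new char, reset run to 1
  Position 3 ('b'): new char, reset run to 1
  Position 4 ('b'): continues run of 'b', length=2
  Position 5 ('b'): continues run of 'b', length=3
  Position 6 ('c'): new char, reset run to 1
  Position 7 ('a'): new char, reset run to 1
  Position 8 ('b'): new char, reset run to 1
  Position 9 ('a'): new char, reset run to 1
  Position 10 ('c'): new char, reset run to 1
Longest run: 'b' with length 3

3


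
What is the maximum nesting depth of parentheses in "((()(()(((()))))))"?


Input: "((()(()(((()))))))"
Tracking depth:
  Position 0 '(': depth becomes 1
  Position 1 '(': depth becomes 2
  Position 2 '(': depth becomes 3
  Position 3 ')': depth becomes 2
  Position 4 '(': depth becomes 3
  Position 5 '(': depth becomes 4
  Position 6 ')': depth becomes 3
  Position 7 '(': depth becomes 4
  Position 8 '(': depth becomes 5
  Position 9 '(': depth becomes 6
  Position 10 '(': depth becomes 7
  Position 11 ')': depth becomes 6
  Position 12 ')': depth becomes 5
  Position 13 ')': depth becomes 4
  Position 14 ')': depth becomes 3
  Position 15 ')': depth becomes 2
  Position 16 ')': depth becomes 1
  Position 17 ')': depth becomes 0
Maximum depth reached: 7

7


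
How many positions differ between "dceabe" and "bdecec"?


Comparing "dceabe" and "bdecec" position by position:
  Position 0: 'd' vs 'b' => DIFFER
  Position 1: 'c' vs 'd' => DIFFER
  Position 2: 'e' vs 'e' => same
  Position 3: 'a' vs 'c' => DIFFER
  Position 4: 'b' vs 'e' => DIFFER
  Position 5: 'e' vs 'c' => DIFFER
Positions that differ: 5

5


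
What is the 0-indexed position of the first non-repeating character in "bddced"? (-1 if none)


Input: bddced
Character frequencies:
  'b': 1
  'c': 1
  'd': 3
  'e': 1
Scanning left to right for freq == 1:
  Position 0 ('b'): unique! => answer = 0

0


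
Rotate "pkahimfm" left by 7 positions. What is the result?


Input: "pkahimfm", rotate left by 7
First 7 characters: "pkahimf"
Remaining characters: "m"
Concatenate remaining + first: "m" + "pkahimf" = "mpkahimf"

mpkahimf


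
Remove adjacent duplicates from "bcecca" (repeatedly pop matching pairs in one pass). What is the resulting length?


Input: bcecca
Stack-based adjacent duplicate removal:
  Read 'b': push. Stack: b
  Read 'c': push. Stack: bc
  Read 'e': push. Stack: bce
  Read 'c': push. Stack: bcec
  Read 'c': matches stack top 'c' => pop. Stack: bce
  Read 'a': push. Stack: bcea
Final stack: "bcea" (length 4)

4


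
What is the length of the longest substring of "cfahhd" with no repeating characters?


Input: "cfahhd"
Sliding window (track last position of each char):
  Position 0 ('c'): window [0,0] length 1 -- new best
  Position 1 ('f'): window [0,1] length 2 -- new best
  Position 2 ('a'): window [0,2] length 3 -- new best
  Position 3 ('h'): window [0,3] length 4 -- new best
  Position 4 ('h'): repeat (last at 3), move window start to 4
  Position 4 ('h'): window [4,4] length 1
  Position 5 ('d'): window [4,5] length 2
Longest substring with no repeats: "cfah" with length 4

4


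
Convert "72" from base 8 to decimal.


Input: "72" in base 8
Positional expansion:
  Digit '7' (value 7) x 8^1 = 56
  Digit '2' (value 2) x 8^0 = 2
Sum = 58

58


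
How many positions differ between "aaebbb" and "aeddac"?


Comparing "aaebbb" and "aeddac" position by position:
  Position 0: 'a' vs 'a' => same
  Position 1: 'a' vs 'e' => DIFFER
  Position 2: 'e' vs 'd' => DIFFER
  Position 3: 'b' vs 'd' => DIFFER
  Position 4: 'b' vs 'a' => DIFFER
  Position 5: 'b' vs 'c' => DIFFER
Positions that differ: 5

5


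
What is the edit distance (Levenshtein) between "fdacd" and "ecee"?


Computing edit distance: "fdacd" -> "ecee"
DP table:
           e    c    e    e
      0    1    2    3    4
  f   1    1    2    3    4
  d   2    2    2    3    4
  a   3    3    3    3    4
  c   4    4    3    4    4
  d   5    5    4    4    5
Edit distance = dp[5][4] = 5

5


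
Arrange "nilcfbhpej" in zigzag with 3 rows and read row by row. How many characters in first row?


Zigzag "nilcfbhpej" into 3 rows:
Placing characters:
  'n' => row 0
  'i' => row 1
  'l' => row 2
  'c' => row 1
  'f' => row 0
  'b' => row 1
  'h' => row 2
  'p' => row 1
  'e' => row 0
  'j' => row 1
Rows:
  Row 0: "nfe"
  Row 1: "icbpj"
  Row 2: "lh"
First row length: 3

3


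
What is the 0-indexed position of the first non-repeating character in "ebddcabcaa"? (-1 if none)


Input: ebddcabcaa
Character frequencies:
  'a': 3
  'b': 2
  'c': 2
  'd': 2
  'e': 1
Scanning left to right for freq == 1:
  Position 0 ('e'): unique! => answer = 0

0


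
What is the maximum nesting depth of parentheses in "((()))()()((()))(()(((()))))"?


Input: "((()))()()((()))(()(((()))))"
Tracking depth:
  Position 0 '(': depth becomes 1
  Position 1 '(': depth becomes 2
  Position 2 '(': depth becomes 3
  Position 3 ')': depth becomes 2
  Position 4 ')': depth becomes 1
  Position 5 ')': depth becomes 0
  Position 6 '(': depth becomes 1
  Position 7 ')': depth becomes 0
  Position 8 '(': depth becomes 1
  Position 9 ')': depth becomes 0
  Position 10 '(': depth becomes 1
  Position 11 '(': depth becomes 2
  Position 12 '(': depth becomes 3
  Position 13 ')': depth becomes 2
  Position 14 ')': depth becomes 1
  Position 15 ')': depth becomes 0
  Position 16 '(': depth becomes 1
  Position 17 '(': depth becomes 2
  Position 18 ')': depth becomes 1
  Position 19 '(': depth becomes 2
  Position 20 '(': depth becomes 3
  Position 21 '(': depth becomes 4
  Position 22 '(': depth becomes 5
  Position 23 ')': depth becomes 4
  Position 24 ')': depth becomes 3
  Position 25 ')': depth becomes 2
  Position 26 ')': depth becomes 1
  Position 27 ')': depth becomes 0
Maximum depth reached: 5

5


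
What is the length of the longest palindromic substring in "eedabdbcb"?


Input: "eedabdbcb"
Checking substrings for palindromes:
  [4:7] "bdb" (len 3) => palindrome
  [6:9] "bcb" (len 3) => palindrome
  [0:2] "ee" (len 2) => palindrome
Longest palindromic substring: "bdb" with length 3

3


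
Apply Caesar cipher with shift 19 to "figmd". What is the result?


Caesar cipher: shift "figmd" by 19
  'f' (pos 5) + 19 = pos 24 = 'y'
  'i' (pos 8) + 19 = pos 1 = 'b'
  'g' (pos 6) + 19 = pos 25 = 'z'
  'm' (pos 12) + 19 = pos 5 = 'f'
  'd' (pos 3) + 19 = pos 22 = 'w'
Result: ybzfw

ybzfw


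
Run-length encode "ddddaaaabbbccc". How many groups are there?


Input: ddddaaaabbbccc
Scanning for consecutive runs:
  Group 1: 'd' x 4 (positions 0-3)
  Group 2: 'a' x 4 (positions 4-7)
  Group 3: 'b' x 3 (positions 8-10)
  Group 4: 'c' x 3 (positions 11-13)
Total groups: 4

4


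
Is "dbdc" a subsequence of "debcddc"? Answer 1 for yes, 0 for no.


Check if "dbdc" is a subsequence of "debcddc"
Greedy scan:
  Position 0 ('d'): matches sub[0] = 'd'
  Position 1 ('e'): no match needed
  Position 2 ('b'): matches sub[1] = 'b'
  Position 3 ('c'): no match needed
  Position 4 ('d'): matches sub[2] = 'd'
  Position 5 ('d'): no match needed
  Position 6 ('c'): matches sub[3] = 'c'
All 4 characters matched => is a subsequence

1


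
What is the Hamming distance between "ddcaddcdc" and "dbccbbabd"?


Comparing "ddcaddcdc" and "dbccbbabd" position by position:
  Position 0: 'd' vs 'd' => same
  Position 1: 'd' vs 'b' => differ
  Position 2: 'c' vs 'c' => same
  Position 3: 'a' vs 'c' => differ
  Position 4: 'd' vs 'b' => differ
  Position 5: 'd' vs 'b' => differ
  Position 6: 'c' vs 'a' => differ
  Position 7: 'd' vs 'b' => differ
  Position 8: 'c' vs 'd' => differ
Total differences (Hamming distance): 7

7


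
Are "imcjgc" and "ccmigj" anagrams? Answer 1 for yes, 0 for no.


Strings: "imcjgc", "ccmigj"
Sorted first:  ccgijm
Sorted second: ccgijm
Sorted forms match => anagrams

1


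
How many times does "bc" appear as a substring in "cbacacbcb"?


Searching for "bc" in "cbacacbcb"
Scanning each position:
  Position 0: "cb" => no
  Position 1: "ba" => no
  Position 2: "ac" => no
  Position 3: "ca" => no
  Position 4: "ac" => no
  Position 5: "cb" => no
  Position 6: "bc" => MATCH
  Position 7: "cb" => no
Total occurrences: 1

1


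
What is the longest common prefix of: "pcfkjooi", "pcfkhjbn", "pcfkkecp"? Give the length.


Words: pcfkjooi, pcfkhjbn, pcfkkecp
  Position 0: all 'p' => match
  Position 1: all 'c' => match
  Position 2: all 'f' => match
  Position 3: all 'k' => match
  Position 4: ('j', 'h', 'k') => mismatch, stop
LCP = "pcfk" (length 4)

4


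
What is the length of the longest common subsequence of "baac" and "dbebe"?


LCS of "baac" and "dbebe"
DP table:
           d    b    e    b    e
      0    0    0    0    0    0
  b   0    0    1    1    1    1
  a   0    0    1    1    1    1
  a   0    0    1    1    1    1
  c   0    0    1    1    1    1
LCS length = dp[4][5] = 1

1


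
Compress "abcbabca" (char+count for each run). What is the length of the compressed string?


Input: abcbabca
Runs:
  'a' x 1 => "a1"
  'b' x 1 => "b1"
  'c' x 1 => "c1"
  'b' x 1 => "b1"
  'a' x 1 => "a1"
  'b' x 1 => "b1"
  'c' x 1 => "c1"
  'a' x 1 => "a1"
Compressed: "a1b1c1b1a1b1c1a1"
Compressed length: 16

16


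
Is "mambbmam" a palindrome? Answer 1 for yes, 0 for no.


Input: mambbmam
Reversed: mambbmam
  Compare pos 0 ('m') with pos 7 ('m'): match
  Compare pos 1 ('a') with pos 6 ('a'): match
  Compare pos 2 ('m') with pos 5 ('m'): match
  Compare pos 3 ('b') with pos 4 ('b'): match
Result: palindrome

1


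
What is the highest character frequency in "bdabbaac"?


Input: bdabbaac
Character counts:
  'a': 3
  'b': 3
  'c': 1
  'd': 1
Maximum frequency: 3

3


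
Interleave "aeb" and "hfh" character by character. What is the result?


Interleaving "aeb" and "hfh":
  Position 0: 'a' from first, 'h' from second => "ah"
  Position 1: 'e' from first, 'f' from second => "ef"
  Position 2: 'b' from first, 'h' from second => "bh"
Result: ahefbh

ahefbh


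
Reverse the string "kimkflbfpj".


Input: kimkflbfpj
Reading characters right to left:
  Position 9: 'j'
  Position 8: 'p'
  Position 7: 'f'
  Position 6: 'b'
  Position 5: 'l'
  Position 4: 'f'
  Position 3: 'k'
  Position 2: 'm'
  Position 1: 'i'
  Position 0: 'k'
Reversed: jpfblfkmik

jpfblfkmik


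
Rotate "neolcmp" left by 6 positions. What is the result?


Input: "neolcmp", rotate left by 6
First 6 characters: "neolcm"
Remaining characters: "p"
Concatenate remaining + first: "p" + "neolcm" = "pneolcm"

pneolcm


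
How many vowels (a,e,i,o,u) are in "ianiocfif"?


Input: ianiocfif
Checking each character:
  'i' at position 0: vowel (running total: 1)
  'a' at position 1: vowel (running total: 2)
  'n' at position 2: consonant
  'i' at position 3: vowel (running total: 3)
  'o' at position 4: vowel (running total: 4)
  'c' at position 5: consonant
  'f' at position 6: consonant
  'i' at position 7: vowel (running total: 5)
  'f' at position 8: consonant
Total vowels: 5

5


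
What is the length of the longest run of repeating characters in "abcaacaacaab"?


Input: "abcaacaacaab"
Scanning for longest run:
  Position 1 ('b'): new char, reset run to 1
  Position 2 ('c'): new char, reset run to 1
  Position 3 ('a'): new char, reset run to 1
  Position 4 ('a'): continues run of 'a', length=2
  Position 5 ('c'): new char, reset run to 1
  Position 6 ('a'): new char, reset run to 1
  Position 7 ('a'): continues run of 'a', length=2
  Position 8 ('c'): new char, reset run to 1
  Position 9 ('a'): new char, reset run to 1
  Position 10 ('a'): continues run of 'a', length=2
  Position 11 ('b'): new char, reset run to 1
Longest run: 'a' with length 2

2


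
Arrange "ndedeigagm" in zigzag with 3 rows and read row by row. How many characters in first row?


Zigzag "ndedeigagm" into 3 rows:
Placing characters:
  'n' => row 0
  'd' => row 1
  'e' => row 2
  'd' => row 1
  'e' => row 0
  'i' => row 1
  'g' => row 2
  'a' => row 1
  'g' => row 0
  'm' => row 1
Rows:
  Row 0: "neg"
  Row 1: "ddiam"
  Row 2: "eg"
First row length: 3

3


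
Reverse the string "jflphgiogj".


Input: jflphgiogj
Reading characters right to left:
  Position 9: 'j'
  Position 8: 'g'
  Position 7: 'o'
  Position 6: 'i'
  Position 5: 'g'
  Position 4: 'h'
  Position 3: 'p'
  Position 2: 'l'
  Position 1: 'f'
  Position 0: 'j'
Reversed: jgoighplfj

jgoighplfj


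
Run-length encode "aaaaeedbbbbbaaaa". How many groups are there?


Input: aaaaeedbbbbbaaaa
Scanning for consecutive runs:
  Group 1: 'a' x 4 (positions 0-3)
  Group 2: 'e' x 2 (positions 4-5)
  Group 3: 'd' x 1 (positions 6-6)
  Group 4: 'b' x 5 (positions 7-11)
  Group 5: 'a' x 4 (positions 12-15)
Total groups: 5

5


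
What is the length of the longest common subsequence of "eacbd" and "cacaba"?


LCS of "eacbd" and "cacaba"
DP table:
           c    a    c    a    b    a
      0    0    0    0    0    0    0
  e   0    0    0    0    0    0    0
  a   0    0    1    1    1    1    1
  c   0    1    1    2    2    2    2
  b   0    1    1    2    2    3    3
  d   0    1    1    2    2    3    3
LCS length = dp[5][6] = 3

3


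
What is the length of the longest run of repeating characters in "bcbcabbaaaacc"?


Input: "bcbcabbaaaacc"
Scanning for longest run:
  Position 1 ('c'): new char, reset run to 1
  Position 2 ('b'): new char, reset run to 1
  Position 3 ('c'): new char, reset run to 1
  Position 4 ('a'): new char, reset run to 1
  Position 5 ('b'): new char, reset run to 1
  Position 6 ('b'): continues run of 'b', length=2
  Position 7 ('a'): new char, reset run to 1
  Position 8 ('a'): continues run of 'a', length=2
  Position 9 ('a'): continues run of 'a', length=3
  Position 10 ('a'): continues run of 'a', length=4
  Position 11 ('c'): new char, reset run to 1
  Position 12 ('c'): continues run of 'c', length=2
Longest run: 'a' with length 4

4


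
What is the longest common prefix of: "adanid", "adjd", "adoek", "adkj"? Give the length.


Words: adanid, adjd, adoek, adkj
  Position 0: all 'a' => match
  Position 1: all 'd' => match
  Position 2: ('a', 'j', 'o', 'k') => mismatch, stop
LCP = "ad" (length 2)

2


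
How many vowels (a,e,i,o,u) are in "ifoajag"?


Input: ifoajag
Checking each character:
  'i' at position 0: vowel (running total: 1)
  'f' at position 1: consonant
  'o' at position 2: vowel (running total: 2)
  'a' at position 3: vowel (running total: 3)
  'j' at position 4: consonant
  'a' at position 5: vowel (running total: 4)
  'g' at position 6: consonant
Total vowels: 4

4


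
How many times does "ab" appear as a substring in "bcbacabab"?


Searching for "ab" in "bcbacabab"
Scanning each position:
  Position 0: "bc" => no
  Position 1: "cb" => no
  Position 2: "ba" => no
  Position 3: "ac" => no
  Position 4: "ca" => no
  Position 5: "ab" => MATCH
  Position 6: "ba" => no
  Position 7: "ab" => MATCH
Total occurrences: 2

2


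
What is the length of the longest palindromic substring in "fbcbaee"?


Input: "fbcbaee"
Checking substrings for palindromes:
  [1:4] "bcb" (len 3) => palindrome
  [5:7] "ee" (len 2) => palindrome
Longest palindromic substring: "bcb" with length 3

3


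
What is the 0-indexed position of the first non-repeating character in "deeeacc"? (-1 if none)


Input: deeeacc
Character frequencies:
  'a': 1
  'c': 2
  'd': 1
  'e': 3
Scanning left to right for freq == 1:
  Position 0 ('d'): unique! => answer = 0

0


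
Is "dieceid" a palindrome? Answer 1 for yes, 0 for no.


Input: dieceid
Reversed: dieceid
  Compare pos 0 ('d') with pos 6 ('d'): match
  Compare pos 1 ('i') with pos 5 ('i'): match
  Compare pos 2 ('e') with pos 4 ('e'): match
Result: palindrome

1


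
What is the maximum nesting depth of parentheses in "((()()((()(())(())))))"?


Input: "((()()((()(())(())))))"
Tracking depth:
  Position 0 '(': depth becomes 1
  Position 1 '(': depth becomes 2
  Position 2 '(': depth becomes 3
  Position 3 ')': depth becomes 2
  Position 4 '(': depth becomes 3
  Position 5 ')': depth becomes 2
  Position 6 '(': depth becomes 3
  Position 7 '(': depth becomes 4
  Position 8 '(': depth becomes 5
  Position 9 ')': depth becomes 4
  Position 10 '(': depth becomes 5
  Position 11 '(': depth becomes 6
  Position 12 ')': depth becomes 5
  Position 13 ')': depth becomes 4
  Position 14 '(': depth becomes 5
  Position 15 '(': depth becomes 6
  Position 16 ')': depth becomes 5
  Position 17 ')': depth becomes 4
  Position 18 ')': depth becomes 3
  Position 19 ')': depth becomes 2
  Position 20 ')': depth becomes 1
  Position 21 ')': depth becomes 0
Maximum depth reached: 6

6


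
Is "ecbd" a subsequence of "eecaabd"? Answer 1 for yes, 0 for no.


Check if "ecbd" is a subsequence of "eecaabd"
Greedy scan:
  Position 0 ('e'): matches sub[0] = 'e'
  Position 1 ('e'): no match needed
  Position 2 ('c'): matches sub[1] = 'c'
  Position 3 ('a'): no match needed
  Position 4 ('a'): no match needed
  Position 5 ('b'): matches sub[2] = 'b'
  Position 6 ('d'): matches sub[3] = 'd'
All 4 characters matched => is a subsequence

1


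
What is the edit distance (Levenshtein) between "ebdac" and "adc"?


Computing edit distance: "ebdac" -> "adc"
DP table:
           a    d    c
      0    1    2    3
  e   1    1    2    3
  b   2    2    2    3
  d   3    3    2    3
  a   4    3    3    3
  c   5    4    4    3
Edit distance = dp[5][3] = 3

3


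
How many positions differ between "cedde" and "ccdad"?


Comparing "cedde" and "ccdad" position by position:
  Position 0: 'c' vs 'c' => same
  Position 1: 'e' vs 'c' => DIFFER
  Position 2: 'd' vs 'd' => same
  Position 3: 'd' vs 'a' => DIFFER
  Position 4: 'e' vs 'd' => DIFFER
Positions that differ: 3

3


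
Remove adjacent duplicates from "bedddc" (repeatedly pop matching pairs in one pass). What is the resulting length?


Input: bedddc
Stack-based adjacent duplicate removal:
  Read 'b': push. Stack: b
  Read 'e': push. Stack: be
  Read 'd': push. Stack: bed
  Read 'd': matches stack top 'd' => pop. Stack: be
  Read 'd': push. Stack: bed
  Read 'c': push. Stack: bedc
Final stack: "bedc" (length 4)

4


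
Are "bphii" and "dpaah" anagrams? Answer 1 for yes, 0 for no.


Strings: "bphii", "dpaah"
Sorted first:  bhiip
Sorted second: aadhp
Differ at position 0: 'b' vs 'a' => not anagrams

0


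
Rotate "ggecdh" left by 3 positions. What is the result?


Input: "ggecdh", rotate left by 3
First 3 characters: "gge"
Remaining characters: "cdh"
Concatenate remaining + first: "cdh" + "gge" = "cdhgge"

cdhgge


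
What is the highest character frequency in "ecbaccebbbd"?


Input: ecbaccebbbd
Character counts:
  'a': 1
  'b': 4
  'c': 3
  'd': 1
  'e': 2
Maximum frequency: 4

4


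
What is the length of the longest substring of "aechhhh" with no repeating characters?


Input: "aechhhh"
Sliding window (track last position of each char):
  Position 0 ('a'): window [0,0] length 1 -- new best
  Position 1 ('e'): window [0,1] length 2 -- new best
  Position 2 ('c'): window [0,2] length 3 -- new best
  Position 3 ('h'): window [0,3] length 4 -- new best
  Position 4 ('h'): repeat (last at 3), move window start to 4
  Position 4 ('h'): window [4,4] length 1
  Position 5 ('h'): repeat (last at 4), move window start to 5
  Position 5 ('h'): window [5,5] length 1
  Position 6 ('h'): repeat (last at 5), move window start to 6
  Position 6 ('h'): window [6,6] length 1
Longest substring with no repeats: "aech" with length 4

4


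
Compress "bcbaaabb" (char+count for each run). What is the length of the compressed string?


Input: bcbaaabb
Runs:
  'b' x 1 => "b1"
  'c' x 1 => "c1"
  'b' x 1 => "b1"
  'a' x 3 => "a3"
  'b' x 2 => "b2"
Compressed: "b1c1b1a3b2"
Compressed length: 10

10


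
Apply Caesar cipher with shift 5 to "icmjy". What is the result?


Caesar cipher: shift "icmjy" by 5
  'i' (pos 8) + 5 = pos 13 = 'n'
  'c' (pos 2) + 5 = pos 7 = 'h'
  'm' (pos 12) + 5 = pos 17 = 'r'
  'j' (pos 9) + 5 = pos 14 = 'o'
  'y' (pos 24) + 5 = pos 3 = 'd'
Result: nhrod

nhrod


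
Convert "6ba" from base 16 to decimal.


Input: "6ba" in base 16
Positional expansion:
  Digit '6' (value 6) x 16^2 = 1536
  Digit 'b' (value 11) x 16^1 = 176
  Digit 'a' (value 10) x 16^0 = 10
Sum = 1722

1722


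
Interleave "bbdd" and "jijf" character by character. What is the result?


Interleaving "bbdd" and "jijf":
  Position 0: 'b' from first, 'j' from second => "bj"
  Position 1: 'b' from first, 'i' from second => "bi"
  Position 2: 'd' from first, 'j' from second => "dj"
  Position 3: 'd' from first, 'f' from second => "df"
Result: bjbidjdf

bjbidjdf


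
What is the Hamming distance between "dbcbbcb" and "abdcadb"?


Comparing "dbcbbcb" and "abdcadb" position by position:
  Position 0: 'd' vs 'a' => differ
  Position 1: 'b' vs 'b' => same
  Position 2: 'c' vs 'd' => differ
  Position 3: 'b' vs 'c' => differ
  Position 4: 'b' vs 'a' => differ
  Position 5: 'c' vs 'd' => differ
  Position 6: 'b' vs 'b' => same
Total differences (Hamming distance): 5

5


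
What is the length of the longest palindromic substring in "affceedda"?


Input: "affceedda"
Checking substrings for palindromes:
  [1:3] "ff" (len 2) => palindrome
  [4:6] "ee" (len 2) => palindrome
  [6:8] "dd" (len 2) => palindrome
Longest palindromic substring: "ff" with length 2

2


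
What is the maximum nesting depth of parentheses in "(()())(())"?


Input: "(()())(())"
Tracking depth:
  Position 0 '(': depth becomes 1
  Position 1 '(': depth becomes 2
  Position 2 ')': depth becomes 1
  Position 3 '(': depth becomes 2
  Position 4 ')': depth becomes 1
  Position 5 ')': depth becomes 0
  Position 6 '(': depth becomes 1
  Position 7 '(': depth becomes 2
  Position 8 ')': depth becomes 1
  Position 9 ')': depth becomes 0
Maximum depth reached: 2

2


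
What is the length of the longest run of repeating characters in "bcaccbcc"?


Input: "bcaccbcc"
Scanning for longest run:
  Position 1 ('c'): new char, reset run to 1
  Position 2 ('a'): new char, reset run to 1
  Position 3 ('c'): new char, reset run to 1
  Position 4 ('c'): continues run of 'c', length=2
  Position 5 ('b'): new char, reset run to 1
  Position 6 ('c'): new char, reset run to 1
  Position 7 ('c'): continues run of 'c', length=2
Longest run: 'c' with length 2

2


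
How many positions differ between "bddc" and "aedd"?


Comparing "bddc" and "aedd" position by position:
  Position 0: 'b' vs 'a' => DIFFER
  Position 1: 'd' vs 'e' => DIFFER
  Position 2: 'd' vs 'd' => same
  Position 3: 'c' vs 'd' => DIFFER
Positions that differ: 3

3


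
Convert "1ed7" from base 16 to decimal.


Input: "1ed7" in base 16
Positional expansion:
  Digit '1' (value 1) x 16^3 = 4096
  Digit 'e' (value 14) x 16^2 = 3584
  Digit 'd' (value 13) x 16^1 = 208
  Digit '7' (value 7) x 16^0 = 7
Sum = 7895

7895


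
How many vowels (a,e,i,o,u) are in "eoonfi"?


Input: eoonfi
Checking each character:
  'e' at position 0: vowel (running total: 1)
  'o' at position 1: vowel (running total: 2)
  'o' at position 2: vowel (running total: 3)
  'n' at position 3: consonant
  'f' at position 4: consonant
  'i' at position 5: vowel (running total: 4)
Total vowels: 4

4


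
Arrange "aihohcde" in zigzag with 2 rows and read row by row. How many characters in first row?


Zigzag "aihohcde" into 2 rows:
Placing characters:
  'a' => row 0
  'i' => row 1
  'h' => row 0
  'o' => row 1
  'h' => row 0
  'c' => row 1
  'd' => row 0
  'e' => row 1
Rows:
  Row 0: "ahhd"
  Row 1: "ioce"
First row length: 4

4


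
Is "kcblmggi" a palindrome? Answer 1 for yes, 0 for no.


Input: kcblmggi
Reversed: iggmlbck
  Compare pos 0 ('k') with pos 7 ('i'): MISMATCH
  Compare pos 1 ('c') with pos 6 ('g'): MISMATCH
  Compare pos 2 ('b') with pos 5 ('g'): MISMATCH
  Compare pos 3 ('l') with pos 4 ('m'): MISMATCH
Result: not a palindrome

0


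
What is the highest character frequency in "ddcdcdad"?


Input: ddcdcdad
Character counts:
  'a': 1
  'c': 2
  'd': 5
Maximum frequency: 5

5


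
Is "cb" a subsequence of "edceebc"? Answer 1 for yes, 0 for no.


Check if "cb" is a subsequence of "edceebc"
Greedy scan:
  Position 0 ('e'): no match needed
  Position 1 ('d'): no match needed
  Position 2 ('c'): matches sub[0] = 'c'
  Position 3 ('e'): no match needed
  Position 4 ('e'): no match needed
  Position 5 ('b'): matches sub[1] = 'b'
  Position 6 ('c'): no match needed
All 2 characters matched => is a subsequence

1


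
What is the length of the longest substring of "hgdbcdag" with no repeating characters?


Input: "hgdbcdag"
Sliding window (track last position of each char):
  Position 0 ('h'): window [0,0] length 1 -- new best
  Position 1 ('g'): window [0,1] length 2 -- new best
  Position 2 ('d'): window [0,2] length 3 -- new best
  Position 3 ('b'): window [0,3] length 4 -- new best
  Position 4 ('c'): window [0,4] length 5 -- new best
  Position 5 ('d'): repeat (last at 2), move window start to 3
  Position 5 ('d'): window [3,5] length 3
  Position 6 ('a'): window [3,6] length 4
  Position 7 ('g'): window [3,7] length 5
Longest substring with no repeats: "hgdbc" with length 5

5


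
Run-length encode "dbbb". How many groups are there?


Input: dbbb
Scanning for consecutive runs:
  Group 1: 'd' x 1 (positions 0-0)
  Group 2: 'b' x 3 (positions 1-3)
Total groups: 2

2


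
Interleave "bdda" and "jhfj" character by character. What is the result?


Interleaving "bdda" and "jhfj":
  Position 0: 'b' from first, 'j' from second => "bj"
  Position 1: 'd' from first, 'h' from second => "dh"
  Position 2: 'd' from first, 'f' from second => "df"
  Position 3: 'a' from first, 'j' from second => "aj"
Result: bjdhdfaj

bjdhdfaj
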